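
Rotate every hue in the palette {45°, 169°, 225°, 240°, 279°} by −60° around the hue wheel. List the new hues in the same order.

45 − 60 = -15 → -15 + 360 = 345°
169 − 60 = 109°
225 − 60 = 165°
240 − 60 = 180°
279 − 60 = 219°

345°, 109°, 165°, 180°, 219°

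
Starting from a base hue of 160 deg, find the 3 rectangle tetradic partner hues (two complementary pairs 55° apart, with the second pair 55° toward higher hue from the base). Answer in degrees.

215°, 340°, 35°

A rectangular tetradic uses two complementary pairs 55° apart: offsets 0°, 55°, 180°, 235°.
160 + 55 = 215°
160 + 180 = 340°
160 + 235 = 395 → 395 − 360 = 35°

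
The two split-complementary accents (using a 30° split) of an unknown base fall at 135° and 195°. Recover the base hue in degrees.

345°

The accents sit 30° either side of the complement, so the complement is their short-arc midpoint on the wheel.
Short-arc midpoint of 135° and 195°: 165°.
Base is 180° from the complement: 165 − 180 = -15 → -15 + 360 = 345°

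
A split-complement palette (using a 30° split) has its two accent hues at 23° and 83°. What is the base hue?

The accents sit 30° either side of the complement, so the complement is their short-arc midpoint on the wheel.
Short-arc midpoint of 23° and 83°: 53°.
Base is 180° from the complement: 53 − 180 = -127 → -127 + 360 = 233°

233°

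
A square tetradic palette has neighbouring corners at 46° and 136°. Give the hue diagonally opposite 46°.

226°

A square tetradic scheme places four hues 90° apart; opposite corners are 180° apart.
46 + 180 = 226°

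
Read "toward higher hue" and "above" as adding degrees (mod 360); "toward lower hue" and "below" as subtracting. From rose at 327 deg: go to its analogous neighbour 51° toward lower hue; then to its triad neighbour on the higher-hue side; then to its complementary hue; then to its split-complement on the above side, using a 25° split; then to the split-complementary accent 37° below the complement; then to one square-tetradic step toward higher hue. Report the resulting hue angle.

294°

analog 51° ↓ −51°: 327 − 51 = 276°
triadic ↑ +120°: 276 + 120 = 396 → 396 − 360 = 36°
complement +180°: 36 + 180 = 216°
split-comp 25° ↑ +205°: 216 + 205 = 421 → 421 − 360 = 61°
split-comp 37° ↓ +143°: 61 + 143 = 204°
square ↑ +90°: 204 + 90 = 294°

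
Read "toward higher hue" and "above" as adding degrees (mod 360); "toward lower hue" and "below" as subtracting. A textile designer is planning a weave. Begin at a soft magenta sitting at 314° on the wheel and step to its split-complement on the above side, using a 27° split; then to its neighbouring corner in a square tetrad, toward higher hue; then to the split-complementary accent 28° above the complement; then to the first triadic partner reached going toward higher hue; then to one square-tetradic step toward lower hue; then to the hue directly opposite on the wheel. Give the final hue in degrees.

314 + 207 = 521 → 521 − 360 = 161°   (split-comp 27° ↑)
161 + 90 = 251°   (square ↑)
251 + 208 = 459 → 459 − 360 = 99°   (split-comp 28° ↑)
99 + 120 = 219°   (triadic ↑)
219 − 90 = 129°   (square ↓)
129 + 180 = 309°   (complement)

309°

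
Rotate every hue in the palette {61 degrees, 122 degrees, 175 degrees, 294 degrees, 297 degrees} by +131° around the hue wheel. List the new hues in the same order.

192°, 253°, 306°, 65°, 68°

61 + 131 = 192°
122 + 131 = 253°
175 + 131 = 306°
294 + 131 = 425 → 425 − 360 = 65°
297 + 131 = 428 → 428 − 360 = 68°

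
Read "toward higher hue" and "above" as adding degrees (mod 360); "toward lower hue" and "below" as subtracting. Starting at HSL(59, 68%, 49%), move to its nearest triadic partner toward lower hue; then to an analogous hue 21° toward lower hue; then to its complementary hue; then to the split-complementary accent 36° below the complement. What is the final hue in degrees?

242°

59 − 120 = -61 → -61 + 360 = 299°   (triadic ↓)
299 − 21 = 278°   (analog 21° ↓)
278 + 180 = 458 → 458 − 360 = 98°   (complement)
98 + 144 = 242°   (split-comp 36° ↓)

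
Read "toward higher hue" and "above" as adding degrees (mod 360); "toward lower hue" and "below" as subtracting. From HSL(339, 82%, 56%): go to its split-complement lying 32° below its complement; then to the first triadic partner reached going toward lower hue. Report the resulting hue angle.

7°

split-comp 32° ↓ +148°: 339 + 148 = 487 → 487 − 360 = 127°
triadic ↓ −120°: 127 − 120 = 7°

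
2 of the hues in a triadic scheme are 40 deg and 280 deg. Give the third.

160°

A triad places three hues 120° apart.
The full set through 40° is {40°, 160°, 280°}.
Given {40°, 280°}, the missing hue is 160°.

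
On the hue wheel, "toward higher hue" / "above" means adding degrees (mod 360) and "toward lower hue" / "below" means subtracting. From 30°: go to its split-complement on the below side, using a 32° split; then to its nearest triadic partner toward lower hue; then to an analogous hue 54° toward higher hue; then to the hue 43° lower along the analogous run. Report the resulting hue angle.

+148° (split-comp 32° ↓): 30 + 148 = 178°
−120° (triadic ↓): 178 − 120 = 58°
+54° (analog 54° ↑): 58 + 54 = 112°
−43° (analog 43° ↓): 112 − 43 = 69°

69°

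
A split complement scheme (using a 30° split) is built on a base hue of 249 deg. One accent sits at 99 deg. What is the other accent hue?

Split-complementary hues sit 30° either side of the complement.
Complement of the base 249°: 249 + 180 = 429 → 429 − 360 = 69°
The given accent 99° is 30° one side of 69°; the other accent sits 30° the other side: 69 − 30 = 39°

39°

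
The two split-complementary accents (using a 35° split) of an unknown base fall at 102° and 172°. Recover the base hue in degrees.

The accents sit 35° either side of the complement, so the complement is their short-arc midpoint on the wheel.
Short-arc midpoint of 102° and 172°: 137°.
Base is 180° from the complement: 137 − 180 = -43 → -43 + 360 = 317°

317°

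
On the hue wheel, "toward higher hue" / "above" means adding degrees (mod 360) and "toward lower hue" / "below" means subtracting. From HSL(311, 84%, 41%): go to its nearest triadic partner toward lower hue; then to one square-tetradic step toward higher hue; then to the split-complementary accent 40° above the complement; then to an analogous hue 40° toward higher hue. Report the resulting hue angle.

−120° (triadic ↓): 311 − 120 = 191°
+90° (square ↑): 191 + 90 = 281°
+220° (split-comp 40° ↑): 281 + 220 = 501 → 501 − 360 = 141°
+40° (analog 40° ↑): 141 + 40 = 181°

181°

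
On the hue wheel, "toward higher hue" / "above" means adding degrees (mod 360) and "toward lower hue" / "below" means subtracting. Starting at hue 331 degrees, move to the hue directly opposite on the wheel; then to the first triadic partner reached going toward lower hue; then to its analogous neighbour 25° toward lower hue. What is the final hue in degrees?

+180° (complement): 331 + 180 = 511 → 511 − 360 = 151°
−120° (triadic ↓): 151 − 120 = 31°
−25° (analog 25° ↓): 31 − 25 = 6°

6°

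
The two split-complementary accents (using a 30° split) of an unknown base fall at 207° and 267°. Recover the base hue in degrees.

The accents sit 30° either side of the complement, so the complement is their short-arc midpoint on the wheel.
Short-arc midpoint of 207° and 267°: 237°.
Base is 180° from the complement: 237 − 180 = 57°

57°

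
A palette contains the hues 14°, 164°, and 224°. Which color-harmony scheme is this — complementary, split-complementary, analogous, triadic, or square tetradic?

Sort the hues: 14°, 164°, 224°.
Successive gaps around the wheel: 150°, 60°, 150°.
Two 150° gaps and one 60° gap — a base hue opposite a pair of accents 30° either side of its complement — is the split-complementary pattern.

split-complementary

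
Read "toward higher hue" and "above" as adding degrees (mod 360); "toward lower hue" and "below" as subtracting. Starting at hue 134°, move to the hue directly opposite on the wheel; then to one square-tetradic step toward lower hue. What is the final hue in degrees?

224°

complement +180°: 134 + 180 = 314°
square ↓ −90°: 314 − 90 = 224°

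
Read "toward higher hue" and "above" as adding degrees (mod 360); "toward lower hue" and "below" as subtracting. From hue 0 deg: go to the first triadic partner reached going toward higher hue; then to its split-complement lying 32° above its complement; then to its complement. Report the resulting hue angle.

+120° (triadic ↑): 0 + 120 = 120°
+212° (split-comp 32° ↑): 120 + 212 = 332°
+180° (complement): 332 + 180 = 512 → 512 − 360 = 152°

152°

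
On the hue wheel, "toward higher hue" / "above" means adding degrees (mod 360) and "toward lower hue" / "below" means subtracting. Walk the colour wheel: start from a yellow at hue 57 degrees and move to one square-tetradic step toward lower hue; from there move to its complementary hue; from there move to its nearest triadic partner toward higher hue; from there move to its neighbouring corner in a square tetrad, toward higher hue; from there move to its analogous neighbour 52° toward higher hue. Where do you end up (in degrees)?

57 − 90 = -33 → -33 + 360 = 327°   (square ↓)
327 + 180 = 507 → 507 − 360 = 147°   (complement)
147 + 120 = 267°   (triadic ↑)
267 + 90 = 357°   (square ↑)
357 + 52 = 409 → 409 − 360 = 49°   (analog 52° ↑)

49°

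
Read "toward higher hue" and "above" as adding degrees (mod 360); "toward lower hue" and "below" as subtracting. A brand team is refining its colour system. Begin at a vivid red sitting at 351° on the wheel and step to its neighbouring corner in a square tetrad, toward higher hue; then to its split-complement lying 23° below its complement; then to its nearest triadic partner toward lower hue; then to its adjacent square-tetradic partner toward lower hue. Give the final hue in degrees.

+90° (square ↑): 351 + 90 = 441 → 441 − 360 = 81°
+157° (split-comp 23° ↓): 81 + 157 = 238°
−120° (triadic ↓): 238 − 120 = 118°
−90° (square ↓): 118 − 90 = 28°

28°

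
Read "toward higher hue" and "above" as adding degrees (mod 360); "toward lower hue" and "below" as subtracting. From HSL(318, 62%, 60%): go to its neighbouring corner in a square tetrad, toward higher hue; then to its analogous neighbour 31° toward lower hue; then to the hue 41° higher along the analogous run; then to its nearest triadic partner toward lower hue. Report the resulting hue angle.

square ↑ +90°: 318 + 90 = 408 → 408 − 360 = 48°
analog 31° ↓ −31°: 48 − 31 = 17°
analog 41° ↑ +41°: 17 + 41 = 58°
triadic ↓ −120°: 58 − 120 = -62 → -62 + 360 = 298°

298°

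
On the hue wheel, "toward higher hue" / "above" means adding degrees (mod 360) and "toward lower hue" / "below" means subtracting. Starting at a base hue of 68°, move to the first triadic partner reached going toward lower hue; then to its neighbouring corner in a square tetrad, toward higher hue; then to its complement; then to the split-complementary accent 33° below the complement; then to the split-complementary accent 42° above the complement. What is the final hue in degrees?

triadic ↓ −120°: 68 − 120 = -52 → -52 + 360 = 308°
square ↑ +90°: 308 + 90 = 398 → 398 − 360 = 38°
complement +180°: 38 + 180 = 218°
split-comp 33° ↓ +147°: 218 + 147 = 365 → 365 − 360 = 5°
split-comp 42° ↑ +222°: 5 + 222 = 227°

227°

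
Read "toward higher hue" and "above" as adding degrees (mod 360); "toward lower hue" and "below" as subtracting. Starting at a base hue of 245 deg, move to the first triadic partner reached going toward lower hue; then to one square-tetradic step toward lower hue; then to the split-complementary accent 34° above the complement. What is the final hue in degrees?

249°

triadic ↓ −120°: 245 − 120 = 125°
square ↓ −90°: 125 − 90 = 35°
split-comp 34° ↑ +214°: 35 + 214 = 249°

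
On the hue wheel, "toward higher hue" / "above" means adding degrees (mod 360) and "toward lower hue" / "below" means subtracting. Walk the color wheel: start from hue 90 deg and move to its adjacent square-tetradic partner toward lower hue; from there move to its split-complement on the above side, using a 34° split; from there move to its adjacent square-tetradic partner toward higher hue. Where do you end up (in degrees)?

−90° (square ↓): 90 − 90 = 0°
+214° (split-comp 34° ↑): 0 + 214 = 214°
+90° (square ↑): 214 + 90 = 304°

304°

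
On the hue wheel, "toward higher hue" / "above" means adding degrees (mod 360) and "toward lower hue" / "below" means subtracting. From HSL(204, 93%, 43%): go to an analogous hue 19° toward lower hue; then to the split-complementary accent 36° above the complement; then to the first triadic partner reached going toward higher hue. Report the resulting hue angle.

−19° (analog 19° ↓): 204 − 19 = 185°
+216° (split-comp 36° ↑): 185 + 216 = 401 → 401 − 360 = 41°
+120° (triadic ↑): 41 + 120 = 161°

161°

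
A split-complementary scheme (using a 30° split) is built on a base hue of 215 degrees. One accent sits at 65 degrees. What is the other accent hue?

Split-complementary hues sit 30° either side of the complement.
Complement of the base 215°: 215 + 180 = 395 → 395 − 360 = 35°
The given accent 65° is 30° one side of 35°; the other accent sits 30° the other side: 35 − 30 = 5°

5°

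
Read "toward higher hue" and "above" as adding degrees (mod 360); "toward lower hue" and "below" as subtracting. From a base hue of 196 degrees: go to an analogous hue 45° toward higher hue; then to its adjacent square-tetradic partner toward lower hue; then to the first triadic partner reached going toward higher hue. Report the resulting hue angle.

271°

analog 45° ↑ +45°: 196 + 45 = 241°
square ↓ −90°: 241 − 90 = 151°
triadic ↑ +120°: 151 + 120 = 271°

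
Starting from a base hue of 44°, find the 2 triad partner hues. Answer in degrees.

164° and 284°

44 + 120 = 164°
44 + 240 = 284°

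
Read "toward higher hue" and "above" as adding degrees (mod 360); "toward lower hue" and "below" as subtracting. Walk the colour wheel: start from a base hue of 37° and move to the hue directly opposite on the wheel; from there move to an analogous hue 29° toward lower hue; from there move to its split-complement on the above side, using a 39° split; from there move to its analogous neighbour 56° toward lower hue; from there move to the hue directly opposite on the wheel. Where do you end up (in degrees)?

+180° (complement): 37 + 180 = 217°
−29° (analog 29° ↓): 217 − 29 = 188°
+219° (split-comp 39° ↑): 188 + 219 = 407 → 407 − 360 = 47°
−56° (analog 56° ↓): 47 − 56 = -9 → -9 + 360 = 351°
+180° (complement): 351 + 180 = 531 → 531 − 360 = 171°

171°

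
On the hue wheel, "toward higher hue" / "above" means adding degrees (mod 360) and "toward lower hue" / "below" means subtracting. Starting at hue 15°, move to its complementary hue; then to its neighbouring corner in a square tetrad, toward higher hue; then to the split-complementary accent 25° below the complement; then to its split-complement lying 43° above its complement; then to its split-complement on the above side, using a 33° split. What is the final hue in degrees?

complement +180°: 15 + 180 = 195°
square ↑ +90°: 195 + 90 = 285°
split-comp 25° ↓ +155°: 285 + 155 = 440 → 440 − 360 = 80°
split-comp 43° ↑ +223°: 80 + 223 = 303°
split-comp 33° ↑ +213°: 303 + 213 = 516 → 516 − 360 = 156°

156°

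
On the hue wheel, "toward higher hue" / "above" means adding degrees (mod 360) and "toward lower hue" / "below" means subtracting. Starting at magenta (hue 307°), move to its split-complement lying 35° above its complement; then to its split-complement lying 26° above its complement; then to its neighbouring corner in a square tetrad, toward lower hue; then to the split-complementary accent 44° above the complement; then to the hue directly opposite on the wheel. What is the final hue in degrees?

307 + 215 = 522 → 522 − 360 = 162°   (split-comp 35° ↑)
162 + 206 = 368 → 368 − 360 = 8°   (split-comp 26° ↑)
8 − 90 = -82 → -82 + 360 = 278°   (square ↓)
278 + 224 = 502 → 502 − 360 = 142°   (split-comp 44° ↑)
142 + 180 = 322°   (complement)

322°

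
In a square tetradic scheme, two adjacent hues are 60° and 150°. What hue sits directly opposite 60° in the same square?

A square tetradic scheme places four hues 90° apart; opposite corners are 180° apart.
60 + 180 = 240°

240°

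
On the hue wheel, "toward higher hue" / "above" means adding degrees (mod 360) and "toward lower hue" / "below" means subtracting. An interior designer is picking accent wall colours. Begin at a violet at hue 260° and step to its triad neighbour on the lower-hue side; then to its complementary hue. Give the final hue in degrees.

triadic ↓ −120°: 260 − 120 = 140°
complement +180°: 140 + 180 = 320°

320°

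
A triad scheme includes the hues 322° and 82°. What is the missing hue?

202°

A triad places three hues 120° apart.
The full set through 82° is {82°, 202°, 322°}.
Given {82°, 322°}, the missing hue is 202°.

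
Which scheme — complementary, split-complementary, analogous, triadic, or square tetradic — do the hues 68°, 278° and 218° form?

split-complementary

Sort the hues: 68°, 218°, 278°.
Successive gaps around the wheel: 150°, 60°, 150°.
Two 150° gaps and one 60° gap — a base hue opposite a pair of accents 30° either side of its complement — is the split-complementary pattern.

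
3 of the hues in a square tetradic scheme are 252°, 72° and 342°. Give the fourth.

A square tetradic scheme places four hues every 90°.
The full set through 72° is {72°, 162°, 252°, 342°}.
Given {72°, 252°, 342°}, the missing hue is 162°.

162°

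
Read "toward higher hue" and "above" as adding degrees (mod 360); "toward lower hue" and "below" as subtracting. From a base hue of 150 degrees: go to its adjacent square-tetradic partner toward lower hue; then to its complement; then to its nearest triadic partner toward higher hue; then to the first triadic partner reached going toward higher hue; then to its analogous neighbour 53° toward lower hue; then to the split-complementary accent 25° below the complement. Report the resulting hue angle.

square ↓ −90°: 150 − 90 = 60°
complement +180°: 60 + 180 = 240°
triadic ↑ +120°: 240 + 120 = 360 → 360 − 360 = 0°
triadic ↑ +120°: 0 + 120 = 120°
analog 53° ↓ −53°: 120 − 53 = 67°
split-comp 25° ↓ +155°: 67 + 155 = 222°

222°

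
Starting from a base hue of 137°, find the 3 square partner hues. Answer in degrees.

227°, 317° and 47°

A square tetradic scheme places four hues every 90°.
137 + 90 = 227°
137 + 180 = 317°
137 + 270 = 407 → 407 − 360 = 47°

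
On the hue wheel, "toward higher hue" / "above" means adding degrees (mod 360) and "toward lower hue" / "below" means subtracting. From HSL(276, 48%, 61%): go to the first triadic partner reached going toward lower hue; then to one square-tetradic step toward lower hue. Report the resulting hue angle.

66°

−120° (triadic ↓): 276 − 120 = 156°
−90° (square ↓): 156 − 90 = 66°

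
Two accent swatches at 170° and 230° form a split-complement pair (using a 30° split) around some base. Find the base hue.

The accents sit 30° either side of the complement, so the complement is their short-arc midpoint on the wheel.
Short-arc midpoint of 170° and 230°: 200°.
Base is 180° from the complement: 200 − 180 = 20°

20°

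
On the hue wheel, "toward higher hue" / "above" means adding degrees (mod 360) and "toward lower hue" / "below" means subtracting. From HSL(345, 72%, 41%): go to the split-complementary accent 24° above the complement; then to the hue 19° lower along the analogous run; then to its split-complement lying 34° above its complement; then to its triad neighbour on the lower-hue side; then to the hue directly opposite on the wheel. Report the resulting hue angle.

84°

+204° (split-comp 24° ↑): 345 + 204 = 549 → 549 − 360 = 189°
−19° (analog 19° ↓): 189 − 19 = 170°
+214° (split-comp 34° ↑): 170 + 214 = 384 → 384 − 360 = 24°
−120° (triadic ↓): 24 − 120 = -96 → -96 + 360 = 264°
+180° (complement): 264 + 180 = 444 → 444 − 360 = 84°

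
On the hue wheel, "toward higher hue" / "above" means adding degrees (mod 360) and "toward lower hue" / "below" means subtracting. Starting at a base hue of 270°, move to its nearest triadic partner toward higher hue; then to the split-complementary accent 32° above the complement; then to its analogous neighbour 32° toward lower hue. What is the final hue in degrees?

+120° (triadic ↑): 270 + 120 = 390 → 390 − 360 = 30°
+212° (split-comp 32° ↑): 30 + 212 = 242°
−32° (analog 32° ↓): 242 − 32 = 210°

210°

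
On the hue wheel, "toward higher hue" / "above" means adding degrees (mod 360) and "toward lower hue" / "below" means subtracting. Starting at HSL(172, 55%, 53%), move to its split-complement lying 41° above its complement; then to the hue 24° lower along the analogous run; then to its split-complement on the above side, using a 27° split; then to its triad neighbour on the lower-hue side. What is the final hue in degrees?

172 + 221 = 393 → 393 − 360 = 33°   (split-comp 41° ↑)
33 − 24 = 9°   (analog 24° ↓)
9 + 207 = 216°   (split-comp 27° ↑)
216 − 120 = 96°   (triadic ↓)

96°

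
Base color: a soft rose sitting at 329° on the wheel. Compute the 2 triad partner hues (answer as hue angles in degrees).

A triad places three hues 120° apart.
329 + 120 = 449 → 449 − 360 = 89°
329 + 240 = 569 → 569 − 360 = 209°

89° and 209°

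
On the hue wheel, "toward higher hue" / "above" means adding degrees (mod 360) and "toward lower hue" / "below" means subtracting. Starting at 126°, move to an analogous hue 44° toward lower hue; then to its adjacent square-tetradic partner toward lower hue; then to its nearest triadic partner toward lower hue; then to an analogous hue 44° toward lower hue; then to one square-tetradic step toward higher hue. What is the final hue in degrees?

−44° (analog 44° ↓): 126 − 44 = 82°
−90° (square ↓): 82 − 90 = -8 → -8 + 360 = 352°
−120° (triadic ↓): 352 − 120 = 232°
−44° (analog 44° ↓): 232 − 44 = 188°
+90° (square ↑): 188 + 90 = 278°

278°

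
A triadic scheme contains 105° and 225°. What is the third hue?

345°

A triad spaces three hues 120° apart.
The full set is {105°, 225°, 345°}.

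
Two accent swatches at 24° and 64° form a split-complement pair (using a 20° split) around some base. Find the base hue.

224°

The accents sit 20° either side of the complement, so the complement is their short-arc midpoint on the wheel.
Short-arc midpoint of 24° and 64°: 44°.
Base is 180° from the complement: 44 − 180 = -136 → -136 + 360 = 224°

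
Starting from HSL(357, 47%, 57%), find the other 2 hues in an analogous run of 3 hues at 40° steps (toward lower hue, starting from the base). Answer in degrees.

357 − 40 = 317°
357 − 80 = 277°

317° and 277°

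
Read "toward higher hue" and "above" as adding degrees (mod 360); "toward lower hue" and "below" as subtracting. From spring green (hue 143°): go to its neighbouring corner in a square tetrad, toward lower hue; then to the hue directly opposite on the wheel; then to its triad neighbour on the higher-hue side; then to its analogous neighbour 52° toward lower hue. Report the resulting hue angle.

301°

square ↓ −90°: 143 − 90 = 53°
complement +180°: 53 + 180 = 233°
triadic ↑ +120°: 233 + 120 = 353°
analog 52° ↓ −52°: 353 − 52 = 301°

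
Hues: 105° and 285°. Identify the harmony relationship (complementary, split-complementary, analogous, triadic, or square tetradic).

complementary

Sort the hues: 105°, 285°.
Successive gaps around the wheel: 180°, 180°.
Two hues 180° apart are complementary.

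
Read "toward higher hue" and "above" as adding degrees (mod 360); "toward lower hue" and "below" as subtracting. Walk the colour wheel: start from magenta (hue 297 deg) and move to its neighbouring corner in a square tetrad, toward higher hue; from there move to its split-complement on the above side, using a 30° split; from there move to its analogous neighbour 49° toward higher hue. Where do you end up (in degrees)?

286°

square ↑ +90°: 297 + 90 = 387 → 387 − 360 = 27°
split-comp 30° ↑ +210°: 27 + 210 = 237°
analog 49° ↑ +49°: 237 + 49 = 286°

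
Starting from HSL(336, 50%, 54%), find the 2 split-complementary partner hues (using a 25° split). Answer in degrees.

Split-complementary hues sit 25° either side of the complement.
Complement of 336 deg: 336 + 180 = 516 → 516 − 360 = 156°
156 − 25 = 131°
156 + 25 = 181°

131° and 181°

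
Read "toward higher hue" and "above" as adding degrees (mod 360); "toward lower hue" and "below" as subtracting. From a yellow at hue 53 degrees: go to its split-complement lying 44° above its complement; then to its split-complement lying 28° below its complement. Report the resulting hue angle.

+224° (split-comp 44° ↑): 53 + 224 = 277°
+152° (split-comp 28° ↓): 277 + 152 = 429 → 429 − 360 = 69°

69°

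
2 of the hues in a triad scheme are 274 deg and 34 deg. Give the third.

A triad places three hues 120° apart.
The full set through 34° is {34°, 154°, 274°}.
Given {34°, 274°}, the missing hue is 154°.

154°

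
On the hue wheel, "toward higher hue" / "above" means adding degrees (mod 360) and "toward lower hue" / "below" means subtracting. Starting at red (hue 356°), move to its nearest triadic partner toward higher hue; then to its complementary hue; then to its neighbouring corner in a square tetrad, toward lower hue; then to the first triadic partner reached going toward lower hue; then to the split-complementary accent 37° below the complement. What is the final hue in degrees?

triadic ↑ +120°: 356 + 120 = 476 → 476 − 360 = 116°
complement +180°: 116 + 180 = 296°
square ↓ −90°: 296 − 90 = 206°
triadic ↓ −120°: 206 − 120 = 86°
split-comp 37° ↓ +143°: 86 + 143 = 229°

229°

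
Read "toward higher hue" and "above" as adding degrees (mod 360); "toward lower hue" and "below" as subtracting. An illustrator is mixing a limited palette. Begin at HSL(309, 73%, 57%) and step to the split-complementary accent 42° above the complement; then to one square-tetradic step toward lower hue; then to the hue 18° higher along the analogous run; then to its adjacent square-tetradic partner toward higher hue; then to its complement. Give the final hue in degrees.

split-comp 42° ↑ +222°: 309 + 222 = 531 → 531 − 360 = 171°
square ↓ −90°: 171 − 90 = 81°
analog 18° ↑ +18°: 81 + 18 = 99°
square ↑ +90°: 99 + 90 = 189°
complement +180°: 189 + 180 = 369 → 369 − 360 = 9°

9°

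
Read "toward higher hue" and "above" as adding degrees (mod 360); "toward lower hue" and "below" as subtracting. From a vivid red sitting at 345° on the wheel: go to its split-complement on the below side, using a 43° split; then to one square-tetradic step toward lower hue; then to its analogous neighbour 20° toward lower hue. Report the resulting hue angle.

12°

split-comp 43° ↓ +137°: 345 + 137 = 482 → 482 − 360 = 122°
square ↓ −90°: 122 − 90 = 32°
analog 20° ↓ −20°: 32 − 20 = 12°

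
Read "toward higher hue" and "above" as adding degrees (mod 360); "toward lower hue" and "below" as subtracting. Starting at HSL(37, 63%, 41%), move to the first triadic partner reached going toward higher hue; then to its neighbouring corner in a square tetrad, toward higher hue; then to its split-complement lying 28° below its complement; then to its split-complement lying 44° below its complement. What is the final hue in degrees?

175°

+120° (triadic ↑): 37 + 120 = 157°
+90° (square ↑): 157 + 90 = 247°
+152° (split-comp 28° ↓): 247 + 152 = 399 → 399 − 360 = 39°
+136° (split-comp 44° ↓): 39 + 136 = 175°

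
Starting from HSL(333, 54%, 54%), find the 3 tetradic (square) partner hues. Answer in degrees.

A square tetradic scheme places four hues every 90°.
333 + 90 = 423 → 423 − 360 = 63°
333 + 180 = 513 → 513 − 360 = 153°
333 + 270 = 603 → 603 − 360 = 243°

63°, 153° and 243°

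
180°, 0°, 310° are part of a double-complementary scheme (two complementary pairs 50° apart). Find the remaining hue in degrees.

A rectangular tetradic uses two complementary pairs 50° apart: offsets 0°, 50°, 180°, 230°.
Among {0°, 180°, 310°}, 0° and 180° are a 180° pair.
The remaining hue 310° needs its own complement: 310 + 180 = 490 → 490 − 360 = 130°

130°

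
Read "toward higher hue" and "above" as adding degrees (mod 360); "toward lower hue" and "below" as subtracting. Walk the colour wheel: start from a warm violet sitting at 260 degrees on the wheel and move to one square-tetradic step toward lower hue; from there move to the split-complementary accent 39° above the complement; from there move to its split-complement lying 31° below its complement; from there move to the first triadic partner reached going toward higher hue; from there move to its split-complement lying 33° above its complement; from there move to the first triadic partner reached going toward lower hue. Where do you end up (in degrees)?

31°

square ↓ −90°: 260 − 90 = 170°
split-comp 39° ↑ +219°: 170 + 219 = 389 → 389 − 360 = 29°
split-comp 31° ↓ +149°: 29 + 149 = 178°
triadic ↑ +120°: 178 + 120 = 298°
split-comp 33° ↑ +213°: 298 + 213 = 511 → 511 − 360 = 151°
triadic ↓ −120°: 151 − 120 = 31°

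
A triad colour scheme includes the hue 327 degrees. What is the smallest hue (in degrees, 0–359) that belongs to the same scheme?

A triad places three hues 120° apart.
The full set through 327° is {87°, 207°, 327°}.

87°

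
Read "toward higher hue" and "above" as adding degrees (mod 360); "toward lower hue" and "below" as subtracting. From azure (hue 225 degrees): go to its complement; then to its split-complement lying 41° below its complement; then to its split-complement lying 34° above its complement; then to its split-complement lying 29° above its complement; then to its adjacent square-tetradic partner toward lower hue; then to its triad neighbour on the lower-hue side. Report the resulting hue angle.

37°

225 + 180 = 405 → 405 − 360 = 45°   (complement)
45 + 139 = 184°   (split-comp 41° ↓)
184 + 214 = 398 → 398 − 360 = 38°   (split-comp 34° ↑)
38 + 209 = 247°   (split-comp 29° ↑)
247 − 90 = 157°   (square ↓)
157 − 120 = 37°   (triadic ↓)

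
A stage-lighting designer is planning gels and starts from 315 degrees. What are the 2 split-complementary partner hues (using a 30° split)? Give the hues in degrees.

Complement of 315 degrees: 315 + 180 = 495 → 495 − 360 = 135°
135 − 30 = 105°
135 + 30 = 165°

105° and 165°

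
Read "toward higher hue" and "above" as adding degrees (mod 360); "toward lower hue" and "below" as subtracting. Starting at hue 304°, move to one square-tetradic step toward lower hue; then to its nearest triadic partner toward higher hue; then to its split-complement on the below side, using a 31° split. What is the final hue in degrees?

123°

304 − 90 = 214°   (square ↓)
214 + 120 = 334°   (triadic ↑)
334 + 149 = 483 → 483 − 360 = 123°   (split-comp 31° ↓)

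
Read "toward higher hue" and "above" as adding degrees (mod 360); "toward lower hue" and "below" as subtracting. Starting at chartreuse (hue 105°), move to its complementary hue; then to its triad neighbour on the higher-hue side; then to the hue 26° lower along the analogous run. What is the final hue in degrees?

19°

complement +180°: 105 + 180 = 285°
triadic ↑ +120°: 285 + 120 = 405 → 405 − 360 = 45°
analog 26° ↓ −26°: 45 − 26 = 19°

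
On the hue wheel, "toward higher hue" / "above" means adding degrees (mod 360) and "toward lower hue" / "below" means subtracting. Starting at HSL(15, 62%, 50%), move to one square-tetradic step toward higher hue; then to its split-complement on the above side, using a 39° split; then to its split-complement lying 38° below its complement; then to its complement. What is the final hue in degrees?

square ↑ +90°: 15 + 90 = 105°
split-comp 39° ↑ +219°: 105 + 219 = 324°
split-comp 38° ↓ +142°: 324 + 142 = 466 → 466 − 360 = 106°
complement +180°: 106 + 180 = 286°

286°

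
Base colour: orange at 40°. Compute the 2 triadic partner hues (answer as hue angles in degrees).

160° and 280°

A triad places three hues 120° apart.
40 + 120 = 160°
40 + 240 = 280°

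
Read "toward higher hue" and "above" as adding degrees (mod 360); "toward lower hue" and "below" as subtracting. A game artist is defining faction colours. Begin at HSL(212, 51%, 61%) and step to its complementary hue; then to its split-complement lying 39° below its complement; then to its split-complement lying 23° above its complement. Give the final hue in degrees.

16°

212 + 180 = 392 → 392 − 360 = 32°   (complement)
32 + 141 = 173°   (split-comp 39° ↓)
173 + 203 = 376 → 376 − 360 = 16°   (split-comp 23° ↑)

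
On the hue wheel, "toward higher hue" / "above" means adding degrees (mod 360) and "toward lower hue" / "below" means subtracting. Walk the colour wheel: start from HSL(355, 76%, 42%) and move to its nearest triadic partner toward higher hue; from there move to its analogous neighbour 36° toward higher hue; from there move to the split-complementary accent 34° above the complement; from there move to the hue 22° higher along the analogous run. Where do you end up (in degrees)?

355 + 120 = 475 → 475 − 360 = 115°   (triadic ↑)
115 + 36 = 151°   (analog 36° ↑)
151 + 214 = 365 → 365 − 360 = 5°   (split-comp 34° ↑)
5 + 22 = 27°   (analog 22° ↑)

27°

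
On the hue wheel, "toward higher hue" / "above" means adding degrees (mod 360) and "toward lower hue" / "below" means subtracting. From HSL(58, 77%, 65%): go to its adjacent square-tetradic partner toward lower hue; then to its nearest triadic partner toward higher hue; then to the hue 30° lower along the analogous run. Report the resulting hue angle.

58°

58 − 90 = -32 → -32 + 360 = 328°   (square ↓)
328 + 120 = 448 → 448 − 360 = 88°   (triadic ↑)
88 − 30 = 58°   (analog 30° ↓)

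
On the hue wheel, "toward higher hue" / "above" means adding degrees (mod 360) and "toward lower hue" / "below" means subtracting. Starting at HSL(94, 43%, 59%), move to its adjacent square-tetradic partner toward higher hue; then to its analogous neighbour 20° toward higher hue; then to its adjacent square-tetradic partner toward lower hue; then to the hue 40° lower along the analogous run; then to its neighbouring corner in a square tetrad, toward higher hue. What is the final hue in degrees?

94 + 90 = 184°   (square ↑)
184 + 20 = 204°   (analog 20° ↑)
204 − 90 = 114°   (square ↓)
114 − 40 = 74°   (analog 40° ↓)
74 + 90 = 164°   (square ↑)

164°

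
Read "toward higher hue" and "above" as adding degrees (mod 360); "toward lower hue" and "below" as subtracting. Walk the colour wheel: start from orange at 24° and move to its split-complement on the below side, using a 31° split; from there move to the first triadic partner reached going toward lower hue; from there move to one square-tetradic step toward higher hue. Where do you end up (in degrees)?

143°

+149° (split-comp 31° ↓): 24 + 149 = 173°
−120° (triadic ↓): 173 − 120 = 53°
+90° (square ↑): 53 + 90 = 143°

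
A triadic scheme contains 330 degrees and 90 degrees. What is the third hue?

A triad spaces three hues 120° apart.
The full set is {90°, 210°, 330°}.

210°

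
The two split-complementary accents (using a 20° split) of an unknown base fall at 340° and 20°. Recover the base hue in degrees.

The accents sit 20° either side of the complement, so the complement is their short-arc midpoint on the wheel.
Short-arc midpoint of 340° and 20°: 0°.
Base is 180° from the complement: 0 − 180 = -180 → -180 + 360 = 180°

180°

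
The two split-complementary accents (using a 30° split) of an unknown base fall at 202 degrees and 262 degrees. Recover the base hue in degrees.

The accents sit 30° either side of the complement, so the complement is their short-arc midpoint on the wheel.
Short-arc midpoint of 202° and 262°: 232°.
Base is 180° from the complement: 232 − 180 = 52°

52°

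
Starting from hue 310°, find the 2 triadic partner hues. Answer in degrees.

70° and 190°

A triad places three hues 120° apart.
310 + 120 = 430 → 430 − 360 = 70°
310 + 240 = 550 → 550 − 360 = 190°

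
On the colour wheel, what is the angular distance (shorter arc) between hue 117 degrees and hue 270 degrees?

|117 − 270| = 153.
153 ≤ 180, so the shorter arc is 153°.

153°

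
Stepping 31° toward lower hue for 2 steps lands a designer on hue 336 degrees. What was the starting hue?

2 steps of 31° (toward lower hue) give a net shift of −62°.
Start = end − shift: 336 + 62 = 398 → 398 − 360 = 38°

38°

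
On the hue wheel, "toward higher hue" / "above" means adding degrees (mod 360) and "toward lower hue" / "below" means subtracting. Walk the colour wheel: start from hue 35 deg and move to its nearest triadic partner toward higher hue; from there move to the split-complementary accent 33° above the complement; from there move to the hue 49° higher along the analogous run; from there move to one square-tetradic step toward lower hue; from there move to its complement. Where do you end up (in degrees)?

147°

triadic ↑ +120°: 35 + 120 = 155°
split-comp 33° ↑ +213°: 155 + 213 = 368 → 368 − 360 = 8°
analog 49° ↑ +49°: 8 + 49 = 57°
square ↓ −90°: 57 − 90 = -33 → -33 + 360 = 327°
complement +180°: 327 + 180 = 507 → 507 − 360 = 147°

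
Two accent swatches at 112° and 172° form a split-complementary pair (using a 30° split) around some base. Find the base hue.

The accents sit 30° either side of the complement, so the complement is their short-arc midpoint on the wheel.
Short-arc midpoint of 112° and 172°: 142°.
Base is 180° from the complement: 142 − 180 = -38 → -38 + 360 = 322°

322°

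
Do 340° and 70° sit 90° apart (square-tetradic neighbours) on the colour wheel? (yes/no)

yes

Angular distance: |340 − 70| = 270; shorter arc = 360 − 270 = 90°.
90° apart (square-tetradic neighbours) requires 90°.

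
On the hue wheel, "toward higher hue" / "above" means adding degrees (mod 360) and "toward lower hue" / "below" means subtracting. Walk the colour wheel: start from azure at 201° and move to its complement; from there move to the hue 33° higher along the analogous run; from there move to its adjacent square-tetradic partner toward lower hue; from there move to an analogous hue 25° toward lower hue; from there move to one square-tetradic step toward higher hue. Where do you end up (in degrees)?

29°

+180° (complement): 201 + 180 = 381 → 381 − 360 = 21°
+33° (analog 33° ↑): 21 + 33 = 54°
−90° (square ↓): 54 − 90 = -36 → -36 + 360 = 324°
−25° (analog 25° ↓): 324 − 25 = 299°
+90° (square ↑): 299 + 90 = 389 → 389 − 360 = 29°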